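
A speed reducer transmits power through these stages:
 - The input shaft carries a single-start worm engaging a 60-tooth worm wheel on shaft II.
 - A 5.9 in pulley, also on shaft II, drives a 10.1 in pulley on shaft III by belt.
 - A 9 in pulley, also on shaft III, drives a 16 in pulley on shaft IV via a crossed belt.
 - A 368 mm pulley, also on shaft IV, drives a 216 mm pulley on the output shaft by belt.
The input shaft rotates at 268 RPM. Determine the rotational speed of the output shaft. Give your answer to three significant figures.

2.50 RPM

the input shaft → shaft II (worm, 60/1): 268 ÷ 60 = 4.4667 RPM
shaft II → shaft III (belt, 10.1/5.9): 4.4667 ÷ 1.7119 = 2.6092 RPM
shaft III → shaft IV (belt, 16/9): 2.6092 ÷ 1.7778 = 1.4677 RPM
shaft IV → the output shaft (belt, 216/368): 1.4677 ÷ 0.58696 = 2.5005 RPM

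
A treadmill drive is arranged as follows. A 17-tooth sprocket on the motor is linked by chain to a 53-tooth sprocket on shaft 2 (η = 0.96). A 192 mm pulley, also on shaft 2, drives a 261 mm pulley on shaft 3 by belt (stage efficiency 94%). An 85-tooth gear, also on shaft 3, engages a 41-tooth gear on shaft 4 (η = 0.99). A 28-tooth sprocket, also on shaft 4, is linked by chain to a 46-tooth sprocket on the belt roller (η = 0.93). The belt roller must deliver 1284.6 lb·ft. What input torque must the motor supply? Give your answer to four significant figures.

460.4 lb·ft

Overall ratio R = 3.1176 × 1.3594 × 0.48235 × 1.6429 = 3.3584; overall efficiency η = 0.96 × 0.94 × 0.99 × 0.93 = 0.8308.
Input torque = output torque / (R × η) = 1284.6 / (3.3584 × 0.8308) = 460.38 lb·ft.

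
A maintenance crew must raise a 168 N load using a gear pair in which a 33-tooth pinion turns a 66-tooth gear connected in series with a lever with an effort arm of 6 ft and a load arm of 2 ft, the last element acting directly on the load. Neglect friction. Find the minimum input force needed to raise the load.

Gear pair MA = 66/33 = 2.
Lever MA = effort arm / load arm = 6/2 = 3.
Combined ideal MA = 2 × 3 = 6.
Effort = load / MA = 168 / 6 = 28 N.

28 N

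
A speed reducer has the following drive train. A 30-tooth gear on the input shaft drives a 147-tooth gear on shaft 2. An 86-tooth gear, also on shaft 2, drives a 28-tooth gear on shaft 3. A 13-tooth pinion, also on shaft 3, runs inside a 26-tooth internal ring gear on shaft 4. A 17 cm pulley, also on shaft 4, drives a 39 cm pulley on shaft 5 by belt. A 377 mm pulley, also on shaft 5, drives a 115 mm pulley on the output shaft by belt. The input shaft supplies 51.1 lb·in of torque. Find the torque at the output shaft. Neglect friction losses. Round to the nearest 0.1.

114.1 lb·in

gear mesh 147/30 = 4.9 → τ = 51.1·4.9 = 250.39 lb·in
gear mesh 28/86 = 0.32558 → τ = 250.39·0.32558 = 81.522 lb·in
internal gear 26/13 = 2 → τ = 81.522·2 = 163.04 lb·in
belt 39/17 = 2.2941 → τ = 163.04·2.2941 = 374.04 lb·in
belt 115/377 = 0.30504 → τ = 374.04·0.30504 = 114.1 lb·in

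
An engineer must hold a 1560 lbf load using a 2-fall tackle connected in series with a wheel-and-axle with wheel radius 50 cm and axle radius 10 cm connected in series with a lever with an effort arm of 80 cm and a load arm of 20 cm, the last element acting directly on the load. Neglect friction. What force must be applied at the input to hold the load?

Block-and-tackle MA = number of supporting rope parts = 2.
Wheel-and-axle MA = R/r = 50/10 = 5.
Lever MA = effort arm / load arm = 80/20 = 4.
Combined ideal MA = 2 × 5 × 4 = 40.
Effort = load / MA = 1560 / 40 = 39 lbf.

39 lbf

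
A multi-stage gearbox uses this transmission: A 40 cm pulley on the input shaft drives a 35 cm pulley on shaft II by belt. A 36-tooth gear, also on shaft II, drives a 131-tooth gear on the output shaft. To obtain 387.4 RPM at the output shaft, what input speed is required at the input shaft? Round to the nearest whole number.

1233 RPM

Overall ratio R = 0.875 × 3.6389 = 3.184.
Required input speed = output speed × R = 387.4 × 3.184 = 1233.5 RPM.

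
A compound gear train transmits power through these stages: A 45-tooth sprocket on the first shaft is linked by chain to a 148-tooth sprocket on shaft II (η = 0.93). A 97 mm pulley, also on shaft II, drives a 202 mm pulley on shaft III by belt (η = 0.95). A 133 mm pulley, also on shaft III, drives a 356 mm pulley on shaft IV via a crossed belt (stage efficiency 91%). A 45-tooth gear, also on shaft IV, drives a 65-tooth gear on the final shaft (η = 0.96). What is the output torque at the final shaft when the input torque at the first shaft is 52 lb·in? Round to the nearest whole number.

chain 148/45 = 3.2889 → τ = 52·3.2889·0.93 = 159.05 lb·in
belt 202/97 = 2.0825 → τ = 159.05·2.0825·0.95 = 314.66 lb·in
belt 356/133 = 2.6767 → τ = 314.66·2.6767·0.91 = 766.44 lb·in
gear mesh 65/45 = 1.4444 → τ = 766.44·1.4444·0.96 = 1062.8 lb·in

1063 lb·in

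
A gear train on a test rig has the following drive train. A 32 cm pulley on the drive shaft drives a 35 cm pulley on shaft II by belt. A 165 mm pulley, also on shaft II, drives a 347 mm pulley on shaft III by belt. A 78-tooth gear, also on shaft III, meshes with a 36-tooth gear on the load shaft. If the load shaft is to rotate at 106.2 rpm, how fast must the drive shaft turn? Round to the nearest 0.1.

Overall ratio R = 1.0938 × 2.103 × 0.46154 = 1.0616.
Required input speed = output speed × R = 106.2 × 1.0616 = 112.74 rpm.

112.7 rpm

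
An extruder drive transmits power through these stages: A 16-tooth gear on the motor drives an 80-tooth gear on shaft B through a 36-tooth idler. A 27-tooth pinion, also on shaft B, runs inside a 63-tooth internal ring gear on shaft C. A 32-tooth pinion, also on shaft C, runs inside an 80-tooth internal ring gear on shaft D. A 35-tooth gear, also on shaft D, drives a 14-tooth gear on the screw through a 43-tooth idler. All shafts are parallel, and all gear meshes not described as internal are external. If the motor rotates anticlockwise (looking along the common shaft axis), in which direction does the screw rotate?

the motor → shaft B: driver → idler → driven is 2 external meshes, 2 reversals → CCW.
shaft B → shaft C: internal mesh, same direction → CCW.
shaft C → shaft D: internal mesh, same direction → CCW.
shaft D → the screw: driver → idler → driven is 2 external meshes, 2 reversals → CCW.
4 reversals in total — an even number — so the screw turns the same way as the motor.

anticlockwise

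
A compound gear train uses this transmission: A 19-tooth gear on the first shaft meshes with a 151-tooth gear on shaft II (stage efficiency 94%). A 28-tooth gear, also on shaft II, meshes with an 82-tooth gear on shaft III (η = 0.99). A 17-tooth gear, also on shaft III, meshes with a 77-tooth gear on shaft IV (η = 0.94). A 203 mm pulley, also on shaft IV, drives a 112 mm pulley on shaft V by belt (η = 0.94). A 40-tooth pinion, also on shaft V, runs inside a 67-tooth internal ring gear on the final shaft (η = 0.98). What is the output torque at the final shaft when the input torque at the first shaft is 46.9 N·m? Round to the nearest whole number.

gear mesh 151/19 = 7.9474 → τ = 46.9·7.9474·0.94 = 350.37 N·m
gear mesh 82/28 = 2.9286 → τ = 350.37·2.9286·0.99 = 1015.8 N·m
gear mesh 77/17 = 4.5294 → τ = 1015.8·4.5294·0.94 = 4325 N·m
belt 112/203 = 0.55172 → τ = 4325·0.55172·0.94 = 2243 N·m
internal gear 67/40 = 1.675 → τ = 2243·1.675·0.98 = 3681.9 N·m

3682 N·m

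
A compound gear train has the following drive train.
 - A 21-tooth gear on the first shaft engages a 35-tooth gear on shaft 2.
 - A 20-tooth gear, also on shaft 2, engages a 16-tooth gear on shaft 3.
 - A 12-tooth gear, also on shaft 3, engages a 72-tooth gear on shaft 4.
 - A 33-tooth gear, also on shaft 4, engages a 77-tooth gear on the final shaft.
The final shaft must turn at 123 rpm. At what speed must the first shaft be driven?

Overall ratio R = 1.6667 × 0.8 × 6 × 2.3333 = 18.667.
Required input speed = output speed × R = 123 × 18.667 = 2296 rpm.

2296 rpm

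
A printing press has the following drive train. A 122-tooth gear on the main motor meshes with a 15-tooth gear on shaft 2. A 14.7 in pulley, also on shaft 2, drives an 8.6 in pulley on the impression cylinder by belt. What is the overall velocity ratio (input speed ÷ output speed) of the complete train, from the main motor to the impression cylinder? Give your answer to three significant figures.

Each stage contributes driven/driver: gear mesh 15/122 = 0.12295, belt 8.6/14.7 = 0.58503.
Overall: 0.12295 × 0.58503 = 0.07193.

0.0719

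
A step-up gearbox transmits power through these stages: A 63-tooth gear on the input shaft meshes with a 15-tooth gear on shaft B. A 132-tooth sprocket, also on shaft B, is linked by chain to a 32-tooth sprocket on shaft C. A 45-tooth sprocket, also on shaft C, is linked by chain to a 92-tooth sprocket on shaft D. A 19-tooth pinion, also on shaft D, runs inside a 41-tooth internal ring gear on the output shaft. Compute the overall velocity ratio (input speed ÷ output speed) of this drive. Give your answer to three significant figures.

Each stage contributes driven/driver: gear mesh 15/63 = 0.2381, chain 32/132 = 0.24242, chain 92/45 = 2.0444, internal gear 41/19 = 2.1579.
Overall: 0.2381 × 0.24242 × 2.0444 × 2.1579 = 0.25464.

0.255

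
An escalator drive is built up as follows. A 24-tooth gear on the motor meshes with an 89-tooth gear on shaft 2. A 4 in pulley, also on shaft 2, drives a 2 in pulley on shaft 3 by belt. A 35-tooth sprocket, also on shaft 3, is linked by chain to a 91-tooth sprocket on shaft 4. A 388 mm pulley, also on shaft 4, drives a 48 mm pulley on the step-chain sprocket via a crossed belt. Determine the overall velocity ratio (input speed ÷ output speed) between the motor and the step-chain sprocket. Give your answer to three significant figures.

Each stage contributes driven/driver: gear mesh 89/24 = 3.7083, belt 2/4 = 0.5, chain 91/35 = 2.6, belt 48/388 = 0.12371.
Overall: 3.7083 × 0.5 × 2.6 × 0.12371 = 0.59639.

0.596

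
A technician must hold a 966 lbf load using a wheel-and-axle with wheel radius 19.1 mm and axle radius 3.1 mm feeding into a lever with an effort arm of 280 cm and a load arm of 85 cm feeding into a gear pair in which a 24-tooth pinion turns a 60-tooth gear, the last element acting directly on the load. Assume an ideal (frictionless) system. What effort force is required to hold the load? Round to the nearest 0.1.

19.0 lbf

Wheel-and-axle MA = R/r = 19.1/3.1 = 6.1613.
Lever MA = effort arm / load arm = 280/85 = 3.2941.
Gear pair MA = 60/24 = 2.5.
Combined ideal MA = 6.1613 × 3.2941 × 2.5 = 50.74.
Effort = load / MA = 966 / 50.74 = 19.038 lbf.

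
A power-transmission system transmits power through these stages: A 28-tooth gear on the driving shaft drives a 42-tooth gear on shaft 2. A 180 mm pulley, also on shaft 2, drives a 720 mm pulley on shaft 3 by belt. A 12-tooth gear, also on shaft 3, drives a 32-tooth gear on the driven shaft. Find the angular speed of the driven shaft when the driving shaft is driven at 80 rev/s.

the driving shaft → shaft 2 (gear mesh, 42/28): 80 ÷ 1.5 = 53.333 rev/s
shaft 2 → shaft 3 (belt, 720/180): 53.333 ÷ 4 = 13.333 rev/s
shaft 3 → the driven shaft (gear mesh, 32/12): 13.333 ÷ 2.6667 = 5 rev/s

5 rev/s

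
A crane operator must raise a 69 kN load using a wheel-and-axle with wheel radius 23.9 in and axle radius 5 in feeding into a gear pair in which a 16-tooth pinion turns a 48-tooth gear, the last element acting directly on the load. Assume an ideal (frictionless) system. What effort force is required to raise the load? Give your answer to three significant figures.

Wheel-and-axle MA = R/r = 23.9/5 = 4.78.
Gear pair MA = 48/16 = 3.
Combined ideal MA = 4.78 × 3 = 14.34.
Effort = load / MA = 69 / 14.34 = 4.8117 kN.

4.81 kN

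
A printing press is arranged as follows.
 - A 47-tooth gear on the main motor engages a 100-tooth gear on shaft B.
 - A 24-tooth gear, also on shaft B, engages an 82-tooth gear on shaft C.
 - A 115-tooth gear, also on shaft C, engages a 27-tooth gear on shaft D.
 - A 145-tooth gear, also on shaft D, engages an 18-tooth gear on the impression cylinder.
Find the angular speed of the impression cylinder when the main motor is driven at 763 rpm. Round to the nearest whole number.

3601 rpm

Gear mesh: ratio = 100/47 = 2.1277, so shaft B turns at 763 / 2.1277 = 358.61 rpm.
Gear mesh: ratio = 82/24 = 3.4167, so shaft C turns at 358.61 / 3.4167 = 104.96 rpm.
Gear mesh: ratio = 27/115 = 0.23478, so shaft D turns at 104.96 / 0.23478 = 447.05 rpm.
Gear mesh: ratio = 18/145 = 0.12414, so the impression cylinder turns at 447.05 / 0.12414 = 3601.2 rpm.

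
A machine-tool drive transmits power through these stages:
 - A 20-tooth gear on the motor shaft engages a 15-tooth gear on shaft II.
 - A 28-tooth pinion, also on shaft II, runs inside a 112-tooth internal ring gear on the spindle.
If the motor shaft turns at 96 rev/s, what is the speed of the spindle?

Gear mesh: ratio = 15/20 = 0.75, so shaft II turns at 96 / 0.75 = 128 rev/s.
Internal gear: ratio = 112/28 = 4, so the spindle turns at 128 / 4 = 32 rev/s.

32 rev/s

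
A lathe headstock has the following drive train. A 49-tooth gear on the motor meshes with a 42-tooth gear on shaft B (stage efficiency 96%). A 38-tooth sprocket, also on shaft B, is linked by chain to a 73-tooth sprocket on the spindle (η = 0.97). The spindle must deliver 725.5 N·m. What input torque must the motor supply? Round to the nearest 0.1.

473.2 N·m

Overall ratio R = 0.85714 × 1.9211 = 1.6466; overall efficiency η = 0.96 × 0.97 = 0.9312.
Input torque = output torque / (R × η) = 725.5 / (1.6466 × 0.9312) = 473.15 N·m.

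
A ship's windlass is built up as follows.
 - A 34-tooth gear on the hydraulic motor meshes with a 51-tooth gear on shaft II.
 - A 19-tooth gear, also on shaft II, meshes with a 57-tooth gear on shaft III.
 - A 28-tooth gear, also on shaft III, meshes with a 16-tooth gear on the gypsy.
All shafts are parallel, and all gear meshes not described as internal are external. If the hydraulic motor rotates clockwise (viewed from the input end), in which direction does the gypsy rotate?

the hydraulic motor → shaft II: external mesh, 1 reversal → CCW.
shaft II → shaft III: external mesh, 1 reversal → CW.
shaft III → the gypsy: external mesh, 1 reversal → CCW.
3 reversals in total — an odd number — so the gypsy turns opposite to the hydraulic motor.

counterclockwise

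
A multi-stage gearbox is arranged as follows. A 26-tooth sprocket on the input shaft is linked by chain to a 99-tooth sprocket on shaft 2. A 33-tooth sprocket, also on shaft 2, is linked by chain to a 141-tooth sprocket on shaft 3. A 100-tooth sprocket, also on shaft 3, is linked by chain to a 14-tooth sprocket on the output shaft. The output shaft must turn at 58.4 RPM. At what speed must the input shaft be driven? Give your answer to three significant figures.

Overall ratio R = 3.8077 × 4.2727 × 0.14 = 2.2777.
Required input speed = output speed × R = 58.4 × 2.2777 = 133.02 RPM.

133 RPM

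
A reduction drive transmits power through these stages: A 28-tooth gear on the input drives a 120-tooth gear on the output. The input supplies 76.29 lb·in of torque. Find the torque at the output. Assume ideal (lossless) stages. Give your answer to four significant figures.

Gear mesh: ratio = 120/28 = 4.2857; torque at the output = 76.29 × 4.2857 = 326.96 lb·in.

327.0 lb·in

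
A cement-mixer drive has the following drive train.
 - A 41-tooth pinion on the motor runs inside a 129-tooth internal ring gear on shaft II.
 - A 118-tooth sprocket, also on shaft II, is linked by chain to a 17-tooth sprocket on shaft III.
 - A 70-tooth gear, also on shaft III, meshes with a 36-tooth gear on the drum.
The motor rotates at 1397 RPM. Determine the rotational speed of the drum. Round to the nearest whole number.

5993 RPM

the motor → shaft II (internal gear, 129/41): 1397 ÷ 3.1463 = 444.01 RPM
shaft II → shaft III (chain, 17/118): 444.01 ÷ 0.14407 = 3081.9 RPM
shaft III → the drum (gear mesh, 36/70): 3081.9 ÷ 0.51429 = 5992.7 RPM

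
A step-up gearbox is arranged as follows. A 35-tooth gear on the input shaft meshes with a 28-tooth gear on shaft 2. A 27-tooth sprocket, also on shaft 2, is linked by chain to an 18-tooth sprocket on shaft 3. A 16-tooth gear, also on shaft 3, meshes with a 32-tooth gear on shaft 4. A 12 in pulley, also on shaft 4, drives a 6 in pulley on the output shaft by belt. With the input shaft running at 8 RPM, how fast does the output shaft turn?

15 RPM

the input shaft → shaft 2 (gear mesh, 28/35): 8 ÷ 0.8 = 10 RPM
shaft 2 → shaft 3 (chain, 18/27): 10 ÷ 0.66667 = 15 RPM
shaft 3 → shaft 4 (gear mesh, 32/16): 15 ÷ 2 = 7.5 RPM
shaft 4 → the output shaft (belt, 6/12): 7.5 ÷ 0.5 = 15 RPM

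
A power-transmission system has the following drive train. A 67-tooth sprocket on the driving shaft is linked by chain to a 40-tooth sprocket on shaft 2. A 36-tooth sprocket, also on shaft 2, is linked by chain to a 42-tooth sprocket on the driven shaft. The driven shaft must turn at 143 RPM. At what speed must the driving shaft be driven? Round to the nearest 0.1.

99.6 RPM

Overall ratio R = 0.59701 × 1.1667 = 0.69652.
Required input speed = output speed × R = 143 × 0.69652 = 99.602 RPM.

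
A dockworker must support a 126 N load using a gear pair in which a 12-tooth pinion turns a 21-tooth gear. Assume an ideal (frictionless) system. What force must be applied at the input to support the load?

72 N

Gear pair MA = 21/12 = 1.75.
Effort = load / MA = 126 / 1.75 = 72 N.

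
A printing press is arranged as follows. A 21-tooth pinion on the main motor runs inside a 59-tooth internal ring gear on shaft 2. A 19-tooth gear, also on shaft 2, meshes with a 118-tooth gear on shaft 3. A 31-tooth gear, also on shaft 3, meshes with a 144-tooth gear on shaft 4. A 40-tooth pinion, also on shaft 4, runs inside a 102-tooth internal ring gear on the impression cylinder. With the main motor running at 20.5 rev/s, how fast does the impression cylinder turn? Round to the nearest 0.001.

0.099 rev/s

internal gear 59/21 = 2.8095 → 20.5/2.8095 = 7.2966 rev/s
gear mesh 118/19 = 6.2105 → 7.2966/6.2105 = 1.1749 rev/s
gear mesh 144/31 = 4.6452 → 1.1749/4.6452 = 0.25293 rev/s
internal gear 102/40 = 2.55 → 0.25293/2.55 = 0.099186 rev/s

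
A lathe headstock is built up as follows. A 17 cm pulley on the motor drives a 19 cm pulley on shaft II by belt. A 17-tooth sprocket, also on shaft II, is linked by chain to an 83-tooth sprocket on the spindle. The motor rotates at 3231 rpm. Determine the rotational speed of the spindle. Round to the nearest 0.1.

the motor → shaft II (belt, 19/17): 3231 ÷ 1.1176 = 2890.9 rpm
shaft II → the spindle (chain, 83/17): 2890.9 ÷ 4.8824 = 592.11 rpm

592.1 rpm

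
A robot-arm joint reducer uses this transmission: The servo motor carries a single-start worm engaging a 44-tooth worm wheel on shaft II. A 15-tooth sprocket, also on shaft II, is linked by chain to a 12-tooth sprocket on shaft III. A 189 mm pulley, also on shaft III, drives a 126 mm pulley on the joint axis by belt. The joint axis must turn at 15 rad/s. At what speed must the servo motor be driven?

Overall ratio R = 44 × 0.8 × 0.66667 = 23.467.
Required input speed = output speed × R = 15 × 23.467 = 352 rad/s.

352 rad/s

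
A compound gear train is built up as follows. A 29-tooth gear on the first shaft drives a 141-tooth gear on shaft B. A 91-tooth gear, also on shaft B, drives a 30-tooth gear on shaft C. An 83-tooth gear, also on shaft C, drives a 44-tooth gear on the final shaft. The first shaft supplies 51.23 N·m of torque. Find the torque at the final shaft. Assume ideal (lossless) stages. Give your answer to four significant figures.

43.53 N·m

Gear mesh: ratio = 141/29 = 4.8621; torque at shaft B = 51.23 × 4.8621 = 249.08 N·m.
Gear mesh: ratio = 30/91 = 0.32967; torque at shaft C = 249.08 × 0.32967 = 82.116 N·m.
Gear mesh: ratio = 44/83 = 0.53012; torque at the final shaft = 82.116 × 0.53012 = 43.531 N·m.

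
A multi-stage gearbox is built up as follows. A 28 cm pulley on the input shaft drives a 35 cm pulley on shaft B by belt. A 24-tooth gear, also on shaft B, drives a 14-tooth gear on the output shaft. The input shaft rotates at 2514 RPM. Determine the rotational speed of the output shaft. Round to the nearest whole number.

belt 35/28 = 1.25 → 2514/1.25 = 2011.2 RPM
gear mesh 14/24 = 0.58333 → 2011.2/0.58333 = 3447.8 RPM

3448 RPM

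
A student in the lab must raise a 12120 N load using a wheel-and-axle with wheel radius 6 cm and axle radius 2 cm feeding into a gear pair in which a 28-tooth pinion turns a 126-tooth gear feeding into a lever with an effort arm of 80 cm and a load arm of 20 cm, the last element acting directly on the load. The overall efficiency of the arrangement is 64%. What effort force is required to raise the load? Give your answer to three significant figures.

351 N

Wheel-and-axle MA = R/r = 6/2 = 3.
Gear pair MA = 126/28 = 4.5.
Lever MA = effort arm / load arm = 80/20 = 4.
Combined ideal MA = 3 × 4.5 × 4 = 54.
Actual MA = 54 × 0.64 = 34.56.
Effort = load / actual MA = 12120 / 34.56 = 350.69 N.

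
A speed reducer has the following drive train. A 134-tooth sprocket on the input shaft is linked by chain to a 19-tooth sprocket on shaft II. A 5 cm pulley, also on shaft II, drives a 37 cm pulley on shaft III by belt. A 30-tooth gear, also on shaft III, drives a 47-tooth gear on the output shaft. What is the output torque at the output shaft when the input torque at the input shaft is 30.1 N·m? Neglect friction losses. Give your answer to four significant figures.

After the chain (19/134): 30.1 × 0.14179 = 4.2679 N·m
After the belt (37/5): 4.2679 × 7.4 = 31.583 N·m
After the gear mesh (47/30): 31.583 × 1.5667 = 49.479 N·m

49.48 N·m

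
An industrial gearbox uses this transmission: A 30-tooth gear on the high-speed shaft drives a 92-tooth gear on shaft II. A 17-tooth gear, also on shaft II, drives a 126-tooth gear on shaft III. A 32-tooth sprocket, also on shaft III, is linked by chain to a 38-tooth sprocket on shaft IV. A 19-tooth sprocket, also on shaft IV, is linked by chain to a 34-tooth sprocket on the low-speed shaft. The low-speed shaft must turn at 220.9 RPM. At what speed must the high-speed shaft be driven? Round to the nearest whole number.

Overall ratio R = 3.0667 × 7.4118 × 1.1875 × 1.7895 = 48.3.
Required input speed = output speed × R = 220.9 × 48.3 = 10669 RPM.

10669 RPM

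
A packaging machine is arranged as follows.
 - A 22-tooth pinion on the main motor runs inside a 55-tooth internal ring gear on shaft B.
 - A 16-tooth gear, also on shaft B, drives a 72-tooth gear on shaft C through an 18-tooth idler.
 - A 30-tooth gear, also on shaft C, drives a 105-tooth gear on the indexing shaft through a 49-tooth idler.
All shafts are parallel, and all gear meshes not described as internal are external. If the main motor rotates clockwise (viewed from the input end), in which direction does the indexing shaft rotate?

the main motor → shaft B: internal mesh, same direction → CW.
shaft B → shaft C: driver → idler → driven is 2 external meshes, 2 reversals → CW.
shaft C → the indexing shaft: driver → idler → driven is 2 external meshes, 2 reversals → CW.
4 reversals in total — an even number — so the indexing shaft turns the same way as the main motor.

clockwise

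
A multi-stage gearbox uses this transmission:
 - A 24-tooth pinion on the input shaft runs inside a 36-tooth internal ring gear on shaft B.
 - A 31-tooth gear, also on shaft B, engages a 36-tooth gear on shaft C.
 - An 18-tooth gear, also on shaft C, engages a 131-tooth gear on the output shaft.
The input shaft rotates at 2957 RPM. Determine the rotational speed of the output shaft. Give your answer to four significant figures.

233.2 RPM

the input shaft → shaft B (internal gear, 36/24): 2957 ÷ 1.5 = 1971.3 RPM
shaft B → shaft C (gear mesh, 36/31): 1971.3 ÷ 1.1613 = 1697.5 RPM
shaft C → the output shaft (gear mesh, 131/18): 1697.5 ÷ 7.2778 = 233.25 RPM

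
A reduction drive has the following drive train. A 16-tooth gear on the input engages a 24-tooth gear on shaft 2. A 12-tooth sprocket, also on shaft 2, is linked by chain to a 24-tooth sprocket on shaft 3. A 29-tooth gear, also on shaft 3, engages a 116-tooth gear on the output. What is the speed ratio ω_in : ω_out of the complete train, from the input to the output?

Each stage contributes driven/driver: gear mesh 24/16 = 1.5, chain 24/12 = 2, gear mesh 116/29 = 4.
Overall: 1.5 × 2 × 4 = 12.

12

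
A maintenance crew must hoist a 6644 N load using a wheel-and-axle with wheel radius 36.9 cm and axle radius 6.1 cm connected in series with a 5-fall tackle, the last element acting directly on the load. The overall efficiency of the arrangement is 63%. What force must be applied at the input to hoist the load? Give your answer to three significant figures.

349 N

Wheel-and-axle MA = R/r = 36.9/6.1 = 6.0492.
Block-and-tackle MA = number of supporting rope parts = 5.
Combined ideal MA = 6.0492 × 5 = 30.246.
Actual MA = 30.246 × 0.63 = 19.055.
Effort = load / actual MA = 6644 / 19.055 = 348.68 N.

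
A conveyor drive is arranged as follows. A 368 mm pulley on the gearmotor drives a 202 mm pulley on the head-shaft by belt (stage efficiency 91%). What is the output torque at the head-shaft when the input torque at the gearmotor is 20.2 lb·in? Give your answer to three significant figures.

10.1 lb·in

Belt: ratio = 202/368 = 0.54891; torque at the head-shaft = 20.2 × 0.54891 × 0.91 = 10.09 lb·in.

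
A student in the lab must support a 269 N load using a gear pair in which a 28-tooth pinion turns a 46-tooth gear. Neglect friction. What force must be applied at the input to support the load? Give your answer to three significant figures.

164 N

Gear pair MA = 46/28 = 1.6429.
Effort = load / MA = 269 / 1.6429 = 163.74 N.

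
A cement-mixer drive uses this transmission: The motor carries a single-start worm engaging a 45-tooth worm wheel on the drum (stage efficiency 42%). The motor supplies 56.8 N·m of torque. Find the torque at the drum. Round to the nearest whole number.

Worm: ratio = 45/1 = 45; torque at the drum = 56.8 × 45 × 0.42 = 1073.5 N·m.

1074 N·m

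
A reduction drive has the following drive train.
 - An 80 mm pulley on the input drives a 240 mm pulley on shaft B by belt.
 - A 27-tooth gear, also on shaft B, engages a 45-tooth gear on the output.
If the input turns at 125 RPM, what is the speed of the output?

25 RPM

the input → shaft B (belt, 240/80): 125 ÷ 3 = 41.667 RPM
shaft B → the output (gear mesh, 45/27): 41.667 ÷ 1.6667 = 25 RPM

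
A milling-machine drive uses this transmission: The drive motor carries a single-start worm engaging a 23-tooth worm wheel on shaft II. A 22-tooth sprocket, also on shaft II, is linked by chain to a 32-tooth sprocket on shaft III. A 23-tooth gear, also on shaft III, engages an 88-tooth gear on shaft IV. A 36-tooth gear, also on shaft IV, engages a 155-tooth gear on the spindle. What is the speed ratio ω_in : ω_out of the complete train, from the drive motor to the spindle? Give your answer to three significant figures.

Each stage contributes driven/driver: worm 23/1 = 23, chain 32/22 = 1.4545, gear mesh 88/23 = 3.8261, gear mesh 155/36 = 4.3056.
Overall: 23 × 1.4545 × 3.8261 × 4.3056 = 551.11.

551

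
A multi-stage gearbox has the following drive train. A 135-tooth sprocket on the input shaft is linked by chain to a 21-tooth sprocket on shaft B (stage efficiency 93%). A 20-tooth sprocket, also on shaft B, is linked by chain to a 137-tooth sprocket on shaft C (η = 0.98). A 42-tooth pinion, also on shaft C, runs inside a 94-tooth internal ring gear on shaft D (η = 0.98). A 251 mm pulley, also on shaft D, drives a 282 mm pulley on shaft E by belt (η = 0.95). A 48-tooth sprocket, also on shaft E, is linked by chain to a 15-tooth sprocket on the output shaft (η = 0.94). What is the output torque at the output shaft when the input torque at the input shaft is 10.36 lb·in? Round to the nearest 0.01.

chain 21/135 = 0.15556 → τ = 10.36·0.15556·0.93 = 1.4987 lb·in
chain 137/20 = 6.85 → τ = 1.4987·6.85·0.98 = 10.061 lb·in
internal gear 94/42 = 2.2381 → τ = 10.061·2.2381·0.98 = 22.067 lb·in
belt 282/251 = 1.1235 → τ = 22.067·1.1235·0.95 = 23.553 lb·in
chain 15/48 = 0.3125 → τ = 23.553·0.3125·0.94 = 6.9187 lb·in

6.92 lb·in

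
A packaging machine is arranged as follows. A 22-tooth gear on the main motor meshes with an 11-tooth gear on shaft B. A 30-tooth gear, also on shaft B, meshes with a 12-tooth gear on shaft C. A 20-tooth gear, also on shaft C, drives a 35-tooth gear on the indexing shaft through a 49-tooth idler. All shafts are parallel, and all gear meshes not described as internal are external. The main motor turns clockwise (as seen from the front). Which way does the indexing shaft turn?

the main motor → shaft B: external mesh, 1 reversal → CCW.
shaft B → shaft C: external mesh, 1 reversal → CW.
shaft C → the indexing shaft: driver → idler → driven is 2 external meshes, 2 reversals → CW.
4 reversals in total — an even number — so the indexing shaft turns the same way as the main motor.

clockwise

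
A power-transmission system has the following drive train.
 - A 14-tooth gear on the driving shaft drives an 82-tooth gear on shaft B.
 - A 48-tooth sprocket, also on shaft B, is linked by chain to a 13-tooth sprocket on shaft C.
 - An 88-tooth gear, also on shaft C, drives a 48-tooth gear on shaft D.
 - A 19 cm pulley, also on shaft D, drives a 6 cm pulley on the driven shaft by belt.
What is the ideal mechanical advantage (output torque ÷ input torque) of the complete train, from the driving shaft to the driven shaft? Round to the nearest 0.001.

Each stage contributes driven/driver: gear mesh 82/14 = 5.8571, chain 13/48 = 0.27083, gear mesh 48/88 = 0.54545, belt 6/19 = 0.31579.
Overall: 5.8571 × 0.27083 × 0.54545 × 0.31579 = 0.27324.

0.273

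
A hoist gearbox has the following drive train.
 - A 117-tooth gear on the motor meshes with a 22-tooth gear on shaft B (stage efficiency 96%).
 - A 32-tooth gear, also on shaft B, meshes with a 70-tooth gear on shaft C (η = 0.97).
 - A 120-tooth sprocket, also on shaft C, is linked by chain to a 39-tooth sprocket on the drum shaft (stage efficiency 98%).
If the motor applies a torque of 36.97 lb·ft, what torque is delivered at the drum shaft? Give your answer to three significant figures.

Gear mesh: ratio = 22/117 = 0.18803; torque at shaft B = 36.97 × 0.18803 × 0.96 = 6.6736 lb·ft.
Gear mesh: ratio = 70/32 = 2.1875; torque at shaft C = 6.6736 × 2.1875 × 0.97 = 14.16 lb·ft.
Chain: ratio = 39/120 = 0.325; torque at the drum shaft = 14.16 × 0.325 × 0.98 = 4.5101 lb·ft.

4.51 lb·ft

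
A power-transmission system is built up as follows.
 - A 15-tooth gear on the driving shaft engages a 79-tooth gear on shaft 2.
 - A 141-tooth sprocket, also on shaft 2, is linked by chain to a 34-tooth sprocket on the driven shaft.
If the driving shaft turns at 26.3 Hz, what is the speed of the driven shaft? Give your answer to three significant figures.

Gear mesh: ratio = 79/15 = 5.2667, so shaft 2 turns at 26.3 / 5.2667 = 4.9937 Hz.
Chain: ratio = 34/141 = 0.24113, so the driven shaft turns at 4.9937 / 0.24113 = 20.709 Hz.

20.7 Hz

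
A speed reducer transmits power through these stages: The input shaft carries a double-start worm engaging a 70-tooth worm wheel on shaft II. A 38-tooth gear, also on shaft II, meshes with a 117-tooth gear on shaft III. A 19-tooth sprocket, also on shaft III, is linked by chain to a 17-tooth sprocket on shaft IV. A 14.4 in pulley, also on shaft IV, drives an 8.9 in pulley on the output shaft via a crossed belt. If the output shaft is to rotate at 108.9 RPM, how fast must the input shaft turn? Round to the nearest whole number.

Overall ratio R = 35 × 3.0789 × 0.89474 × 0.61806 = 59.593.
Required input speed = output speed × R = 108.9 × 59.593 = 6489.6 RPM.

6490 RPM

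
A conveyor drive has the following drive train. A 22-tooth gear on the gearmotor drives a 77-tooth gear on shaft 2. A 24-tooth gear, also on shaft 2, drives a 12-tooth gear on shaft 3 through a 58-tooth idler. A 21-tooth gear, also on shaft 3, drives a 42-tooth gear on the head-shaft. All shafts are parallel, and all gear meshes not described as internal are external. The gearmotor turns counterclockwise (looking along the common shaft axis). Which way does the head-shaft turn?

counterclockwise

the gearmotor → shaft 2: external mesh, 1 reversal → CW.
shaft 2 → shaft 3: driver → idler → driven is 2 external meshes, 2 reversals → CW.
shaft 3 → the head-shaft: external mesh, 1 reversal → CCW.
4 reversals in total — an even number — so the head-shaft turns the same way as the gearmotor.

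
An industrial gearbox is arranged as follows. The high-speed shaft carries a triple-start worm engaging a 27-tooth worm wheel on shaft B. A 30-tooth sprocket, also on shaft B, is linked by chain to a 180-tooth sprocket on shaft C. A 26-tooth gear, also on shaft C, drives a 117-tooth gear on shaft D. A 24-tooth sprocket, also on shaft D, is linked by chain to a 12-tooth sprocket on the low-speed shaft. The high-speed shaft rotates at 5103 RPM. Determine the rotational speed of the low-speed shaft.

the high-speed shaft → shaft B (worm, 27/3): 5103 ÷ 9 = 567 RPM
shaft B → shaft C (chain, 180/30): 567 ÷ 6 = 94.5 RPM
shaft C → shaft D (gear mesh, 117/26): 94.5 ÷ 4.5 = 21 RPM
shaft D → the low-speed shaft (chain, 12/24): 21 ÷ 0.5 = 42 RPM

42 RPM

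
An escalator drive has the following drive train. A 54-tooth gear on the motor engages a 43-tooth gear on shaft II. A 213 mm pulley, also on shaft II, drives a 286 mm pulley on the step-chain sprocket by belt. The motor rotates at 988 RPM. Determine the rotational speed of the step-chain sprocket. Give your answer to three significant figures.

the motor → shaft II (gear mesh, 43/54): 988 ÷ 0.7963 = 1240.7 RPM
shaft II → the step-chain sprocket (belt, 286/213): 1240.7 ÷ 1.3427 = 924.05 RPM

924 RPM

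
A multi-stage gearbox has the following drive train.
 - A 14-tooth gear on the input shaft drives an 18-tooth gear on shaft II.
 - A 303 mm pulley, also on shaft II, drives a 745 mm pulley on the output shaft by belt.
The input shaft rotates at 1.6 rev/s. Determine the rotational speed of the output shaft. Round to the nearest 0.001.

0.506 rev/s

gear mesh 18/14 = 1.2857 → 1.6/1.2857 = 1.2444 rev/s
belt 745/303 = 2.4587 → 1.2444/2.4587 = 0.50613 rev/s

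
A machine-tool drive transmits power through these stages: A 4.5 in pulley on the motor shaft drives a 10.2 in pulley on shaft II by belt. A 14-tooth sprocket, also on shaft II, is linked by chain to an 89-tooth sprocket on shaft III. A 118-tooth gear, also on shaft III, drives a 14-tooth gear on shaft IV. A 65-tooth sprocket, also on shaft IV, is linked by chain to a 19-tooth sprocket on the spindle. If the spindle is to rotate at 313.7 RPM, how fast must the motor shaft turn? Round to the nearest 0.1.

Overall ratio R = 2.2667 × 6.3571 × 0.11864 × 0.29231 = 0.49973.
Required input speed = output speed × R = 313.7 × 0.49973 = 156.77 RPM.

156.8 RPM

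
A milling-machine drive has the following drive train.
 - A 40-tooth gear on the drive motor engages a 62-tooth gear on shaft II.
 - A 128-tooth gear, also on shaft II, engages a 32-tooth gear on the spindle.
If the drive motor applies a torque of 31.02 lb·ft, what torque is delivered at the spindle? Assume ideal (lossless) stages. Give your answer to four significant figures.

Gear mesh: ratio = 62/40 = 1.55; torque at shaft II = 31.02 × 1.55 = 48.081 lb·ft.
Gear mesh: ratio = 32/128 = 0.25; torque at the spindle = 48.081 × 0.25 = 12.02 lb·ft.

12.02 lb·ft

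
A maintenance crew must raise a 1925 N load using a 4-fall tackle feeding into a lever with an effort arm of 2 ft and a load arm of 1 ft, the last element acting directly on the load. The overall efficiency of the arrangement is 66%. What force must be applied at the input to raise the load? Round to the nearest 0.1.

Block-and-tackle MA = number of supporting rope parts = 4.
Lever MA = effort arm / load arm = 2/1 = 2.
Combined ideal MA = 4 × 2 = 8.
Actual MA = 8 × 0.66 = 5.28.
Effort = load / actual MA = 1925 / 5.28 = 364.58 N.

364.6 N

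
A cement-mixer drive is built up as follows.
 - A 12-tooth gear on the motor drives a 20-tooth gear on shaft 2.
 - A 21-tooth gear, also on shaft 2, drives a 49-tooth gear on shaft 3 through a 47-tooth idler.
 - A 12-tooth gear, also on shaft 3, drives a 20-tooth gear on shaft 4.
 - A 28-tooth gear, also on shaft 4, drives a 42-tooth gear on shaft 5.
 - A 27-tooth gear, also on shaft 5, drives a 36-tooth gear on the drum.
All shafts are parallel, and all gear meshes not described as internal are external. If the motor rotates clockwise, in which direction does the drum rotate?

the motor → shaft 2: external mesh, 1 reversal → CCW.
shaft 2 → shaft 3: driver → idler → driven is 2 external meshes, 2 reversals → CCW.
shaft 3 → shaft 4: external mesh, 1 reversal → CW.
shaft 4 → shaft 5: external mesh, 1 reversal → CCW.
shaft 5 → the drum: external mesh, 1 reversal → CW.
6 reversals in total — an even number — so the drum turns the same way as the motor.

clockwise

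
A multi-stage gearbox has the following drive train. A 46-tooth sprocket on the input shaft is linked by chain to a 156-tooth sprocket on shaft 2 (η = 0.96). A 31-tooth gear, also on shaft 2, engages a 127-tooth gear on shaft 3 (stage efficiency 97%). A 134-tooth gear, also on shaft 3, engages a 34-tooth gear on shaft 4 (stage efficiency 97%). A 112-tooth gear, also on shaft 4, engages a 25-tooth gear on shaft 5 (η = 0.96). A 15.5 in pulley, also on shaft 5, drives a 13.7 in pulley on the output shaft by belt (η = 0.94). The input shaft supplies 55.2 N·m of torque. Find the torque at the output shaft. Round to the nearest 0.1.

Chain: ratio = 156/46 = 3.3913; torque at shaft 2 = 55.2 × 3.3913 × 0.96 = 179.71 N·m.
Gear mesh: ratio = 127/31 = 4.0968; torque at shaft 3 = 179.71 × 4.0968 × 0.97 = 714.15 N·m.
Gear mesh: ratio = 34/134 = 0.25373; torque at shaft 4 = 714.15 × 0.25373 × 0.97 = 175.77 N·m.
Gear mesh: ratio = 25/112 = 0.22321; torque at shaft 5 = 175.77 × 0.22321 × 0.96 = 37.664 N·m.
Belt: ratio = 13.7/15.5 = 0.88387; torque at the output shaft = 37.664 × 0.88387 × 0.94 = 31.293 N·m.

31.3 N·m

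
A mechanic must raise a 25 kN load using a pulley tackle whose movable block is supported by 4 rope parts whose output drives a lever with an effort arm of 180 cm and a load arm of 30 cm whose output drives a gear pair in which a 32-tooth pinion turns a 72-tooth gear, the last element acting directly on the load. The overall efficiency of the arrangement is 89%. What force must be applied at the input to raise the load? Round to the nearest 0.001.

Block-and-tackle MA = number of supporting rope parts = 4.
Lever MA = effort arm / load arm = 180/30 = 6.
Gear pair MA = 72/32 = 2.25.
Combined ideal MA = 4 × 6 × 2.25 = 54.
Actual MA = 54 × 0.89 = 48.06.
Effort = load / actual MA = 25 / 48.06 = 0.52018 kN.

0.520 kN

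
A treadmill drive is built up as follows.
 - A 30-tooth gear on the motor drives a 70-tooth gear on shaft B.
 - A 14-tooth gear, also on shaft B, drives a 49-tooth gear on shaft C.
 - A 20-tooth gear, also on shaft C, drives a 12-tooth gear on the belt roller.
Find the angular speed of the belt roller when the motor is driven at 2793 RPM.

gear mesh 70/30 = 2.3333 → 2793/2.3333 = 1197 RPM
gear mesh 49/14 = 3.5 → 1197/3.5 = 342 RPM
gear mesh 12/20 = 0.6 → 342/0.6 = 570 RPM

570 RPM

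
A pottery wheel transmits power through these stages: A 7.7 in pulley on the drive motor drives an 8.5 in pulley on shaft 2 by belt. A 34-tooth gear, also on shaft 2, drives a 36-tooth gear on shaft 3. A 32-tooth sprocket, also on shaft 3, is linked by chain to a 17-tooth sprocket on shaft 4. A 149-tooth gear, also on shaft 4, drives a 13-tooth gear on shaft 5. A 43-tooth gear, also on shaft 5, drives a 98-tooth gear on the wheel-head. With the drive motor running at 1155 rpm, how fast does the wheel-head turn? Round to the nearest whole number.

9354 rpm

Belt: ratio = 8.5/7.7 = 1.1039, so shaft 2 turns at 1155 / 1.1039 = 1046.3 rpm.
Gear mesh: ratio = 36/34 = 1.0588, so shaft 3 turns at 1046.3 / 1.0588 = 988.17 rpm.
Chain: ratio = 17/32 = 0.53125, so shaft 4 turns at 988.17 / 0.53125 = 1860.1 rpm.
Gear mesh: ratio = 13/149 = 0.087248, so shaft 5 turns at 1860.1 / 0.087248 = 21319 rpm.
Gear mesh: ratio = 98/43 = 2.2791, so the wheel-head turns at 21319 / 2.2791 = 9354.4 rpm.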